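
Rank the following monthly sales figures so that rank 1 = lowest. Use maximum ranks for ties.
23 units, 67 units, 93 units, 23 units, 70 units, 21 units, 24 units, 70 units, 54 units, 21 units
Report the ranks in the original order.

4, 7, 10, 4, 9, 2, 5, 9, 6, 2

Sorted (ascending): 21, 21, 23, 23, 24, 54, 67, 70, 70, 93
The 2 values of 21 occupy positions 1–2 → each gets rank 2.
The 2 values of 23 occupy positions 3–4 → each gets rank 4.
The 2 values of 70 occupy positions 8–9 → each gets rank 9.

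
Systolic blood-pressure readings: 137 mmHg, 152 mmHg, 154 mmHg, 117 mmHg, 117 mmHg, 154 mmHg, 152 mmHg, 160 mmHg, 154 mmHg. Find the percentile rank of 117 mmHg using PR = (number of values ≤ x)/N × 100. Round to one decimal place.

22.2

N = 9.
Strictly below 117: 0. Equal to 117: 2.
PR = 2/9 × 100 = 22.2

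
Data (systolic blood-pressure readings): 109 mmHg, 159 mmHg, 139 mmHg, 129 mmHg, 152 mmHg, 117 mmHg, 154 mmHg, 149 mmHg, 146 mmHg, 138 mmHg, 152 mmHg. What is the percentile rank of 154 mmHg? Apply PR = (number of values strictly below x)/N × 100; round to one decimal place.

N = 11.
Strictly below 154: 9. Equal to 154: 1.
PR = 9/11 × 100 = 81.8

81.8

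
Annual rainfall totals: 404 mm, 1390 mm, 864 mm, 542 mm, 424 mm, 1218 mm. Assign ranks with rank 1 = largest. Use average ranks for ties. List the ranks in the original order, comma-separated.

6, 1, 3, 4, 5, 2

Sorted (descending): 1390, 1218, 864, 542, 424, 404
No ties — each value takes its position as its rank.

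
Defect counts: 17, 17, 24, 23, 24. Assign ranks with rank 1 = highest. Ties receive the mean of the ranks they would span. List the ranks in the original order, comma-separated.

4.5, 4.5, 1.5, 3, 1.5

Sorted (descending): 24, 24, 23, 17, 17
The 2 values of 24 occupy positions 1–2 → average rank (1+2)/2 = 1.5.
The 2 values of 17 occupy positions 4–5 → average rank (4+5)/2 = 4.5.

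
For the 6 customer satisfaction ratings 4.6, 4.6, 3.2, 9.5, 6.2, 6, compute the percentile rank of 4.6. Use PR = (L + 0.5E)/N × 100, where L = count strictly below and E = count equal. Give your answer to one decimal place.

33.3

N = 6.
Strictly below 4.6: 1. Equal to 4.6: 2.
PR = (1 + 0.5·2)/6 × 100 = 33.3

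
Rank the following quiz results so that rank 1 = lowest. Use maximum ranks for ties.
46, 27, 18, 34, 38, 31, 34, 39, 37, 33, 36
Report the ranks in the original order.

11, 2, 1, 6, 9, 3, 6, 10, 8, 4, 7

Sorted (ascending): 18, 27, 31, 33, 34, 34, 36, 37, 38, 39, 46
The 2 values of 34 occupy positions 5–6 → each gets rank 6.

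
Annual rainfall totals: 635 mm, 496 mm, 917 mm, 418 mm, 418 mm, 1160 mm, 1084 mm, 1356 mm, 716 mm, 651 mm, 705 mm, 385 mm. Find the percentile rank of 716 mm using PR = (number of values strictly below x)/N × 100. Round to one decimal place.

58.3

N = 12.
Strictly below 716: 7. Equal to 716: 1.
PR = 7/12 × 100 = 58.3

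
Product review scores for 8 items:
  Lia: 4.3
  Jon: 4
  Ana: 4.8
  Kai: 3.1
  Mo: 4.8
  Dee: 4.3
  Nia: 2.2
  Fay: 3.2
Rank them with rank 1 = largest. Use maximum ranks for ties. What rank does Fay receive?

6

Sorted (descending): 4.8, 4.8, 4.3, 4.3, 4, 3.2, 3.1, 2.2
The 2 values of 4.8 occupy positions 1–2 → each gets rank 2.
The 2 values of 4.3 occupy positions 3–4 → each gets rank 4.
Fay has value 3.2 → rank 6.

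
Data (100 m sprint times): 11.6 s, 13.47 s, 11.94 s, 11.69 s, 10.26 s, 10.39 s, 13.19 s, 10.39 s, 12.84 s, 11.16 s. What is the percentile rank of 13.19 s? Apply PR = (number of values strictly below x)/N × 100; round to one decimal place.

80.0

N = 10.
Strictly below 13.19: 8. Equal to 13.19: 1.
PR = 8/10 × 100 = 80.0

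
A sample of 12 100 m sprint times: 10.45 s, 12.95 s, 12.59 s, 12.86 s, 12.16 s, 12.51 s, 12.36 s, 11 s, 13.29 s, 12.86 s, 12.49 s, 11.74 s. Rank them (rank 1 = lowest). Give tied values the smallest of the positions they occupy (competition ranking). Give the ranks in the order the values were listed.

1, 11, 8, 9, 4, 7, 5, 2, 12, 9, 6, 3

Sorted (ascending): 10.45, 11, 11.74, 12.16, 12.36, 12.49, 12.51, 12.59, 12.86, 12.86, 12.95, 13.29
The 2 values of 12.86 occupy positions 9–10 → each gets rank 9.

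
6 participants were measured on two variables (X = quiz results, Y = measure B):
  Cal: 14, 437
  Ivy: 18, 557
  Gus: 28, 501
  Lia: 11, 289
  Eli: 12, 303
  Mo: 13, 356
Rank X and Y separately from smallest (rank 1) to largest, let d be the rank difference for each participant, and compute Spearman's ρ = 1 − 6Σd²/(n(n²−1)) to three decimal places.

Ranks of variable 1: 4, 5, 6, 1, 2, 3
Ranks of variable 2: 4, 6, 5, 1, 2, 3
d = r₁ − r₂: 0, -1, 1, 0, 0, 0
d²: 0, 1, 1, 0, 0, 0; Σd² = 2
ρ = 1 − 6·2/(6·35) = 1 − 12/210 = 0.943

0.943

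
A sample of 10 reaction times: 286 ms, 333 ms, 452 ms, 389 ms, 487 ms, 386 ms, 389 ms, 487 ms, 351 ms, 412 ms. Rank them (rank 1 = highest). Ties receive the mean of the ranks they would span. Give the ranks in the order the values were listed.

10, 9, 3, 5.5, 1.5, 7, 5.5, 1.5, 8, 4

Sorted (descending): 487, 487, 452, 412, 389, 389, 386, 351, 333, 286
The 2 values of 487 occupy positions 1–2 → average rank (1+2)/2 = 1.5.
The 2 values of 389 occupy positions 5–6 → average rank (5+6)/2 = 5.5.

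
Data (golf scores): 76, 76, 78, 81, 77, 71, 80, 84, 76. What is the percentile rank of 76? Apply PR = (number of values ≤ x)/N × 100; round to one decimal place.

44.4

N = 9.
Strictly below 76: 1. Equal to 76: 3.
PR = 4/9 × 100 = 44.4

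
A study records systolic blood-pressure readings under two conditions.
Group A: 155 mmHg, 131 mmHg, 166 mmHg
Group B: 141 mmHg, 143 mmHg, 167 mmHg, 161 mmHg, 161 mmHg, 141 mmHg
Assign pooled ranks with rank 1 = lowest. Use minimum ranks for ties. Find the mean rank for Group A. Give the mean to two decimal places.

4.67

Sorted (ascending): 131, 141, 141, 143, 155, 161, 161, 166, 167
The 2 values of 141 occupy positions 2–3 → each gets rank 2.
The 2 values of 161 occupy positions 6–7 → each gets rank 6.
Group A values → pooled ranks: 155→5, 131→1, 166→8
Mean rank = (5 + 1 + 8) / 3 = 4.67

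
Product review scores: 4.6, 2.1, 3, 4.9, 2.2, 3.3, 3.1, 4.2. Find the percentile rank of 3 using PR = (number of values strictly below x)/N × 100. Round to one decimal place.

N = 8.
Strictly below 3: 2. Equal to 3: 1.
PR = 2/8 × 100 = 25.0

25.0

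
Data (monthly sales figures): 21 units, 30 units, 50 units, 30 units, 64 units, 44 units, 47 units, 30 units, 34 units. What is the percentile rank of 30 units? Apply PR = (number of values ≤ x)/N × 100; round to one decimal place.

44.4

N = 9.
Strictly below 30: 1. Equal to 30: 3.
PR = 4/9 × 100 = 44.4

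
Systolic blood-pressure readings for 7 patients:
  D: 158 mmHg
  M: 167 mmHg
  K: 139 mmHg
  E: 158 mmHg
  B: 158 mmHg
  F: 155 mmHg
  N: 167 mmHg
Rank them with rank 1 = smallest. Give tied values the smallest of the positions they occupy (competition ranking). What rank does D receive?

Sorted (ascending): 139, 155, 158, 158, 158, 167, 167
The 3 values of 158 occupy positions 3–5 → each gets rank 3.
The 2 values of 167 occupy positions 6–7 → each gets rank 6.
D has value 158 mmHg → rank 3.

3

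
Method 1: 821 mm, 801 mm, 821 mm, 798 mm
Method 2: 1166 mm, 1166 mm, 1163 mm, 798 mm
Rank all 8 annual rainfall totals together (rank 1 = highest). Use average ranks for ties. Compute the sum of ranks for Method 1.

22.5

Sorted (descending): 1166, 1166, 1163, 821, 821, 801, 798, 798
The 2 values of 1166 occupy positions 1–2 → average rank (1+2)/2 = 1.5.
The 2 values of 821 occupy positions 4–5 → average rank (4+5)/2 = 4.5.
The 2 values of 798 occupy positions 7–8 → average rank (7+8)/2 = 7.5.
Method 1 values → pooled ranks: 821→4.5, 801→6, 821→4.5, 798→7.5
Rank sum = 4.5 + 6 + 4.5 + 7.5 = 22.5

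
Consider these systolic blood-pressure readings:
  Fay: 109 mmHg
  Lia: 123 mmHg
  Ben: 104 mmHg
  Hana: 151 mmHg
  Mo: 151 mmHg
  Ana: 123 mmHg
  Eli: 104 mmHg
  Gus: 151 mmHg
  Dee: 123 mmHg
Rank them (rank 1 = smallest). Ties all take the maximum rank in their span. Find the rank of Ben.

Sorted (ascending): 104, 104, 109, 123, 123, 123, 151, 151, 151
The 2 values of 104 occupy positions 1–2 → each gets rank 2.
The 3 values of 123 occupy positions 4–6 → each gets rank 6.
The 3 values of 151 occupy positions 7–9 → each gets rank 9.
Ben has value 104 mmHg → rank 2.

2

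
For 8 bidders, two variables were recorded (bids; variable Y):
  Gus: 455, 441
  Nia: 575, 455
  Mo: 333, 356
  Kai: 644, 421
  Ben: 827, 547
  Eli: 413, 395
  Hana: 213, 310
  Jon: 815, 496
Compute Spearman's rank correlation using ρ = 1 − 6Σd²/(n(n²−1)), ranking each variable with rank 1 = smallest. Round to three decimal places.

0.929

Ranks of variable 1: 4, 5, 2, 6, 8, 3, 1, 7
Ranks of variable 2: 5, 6, 2, 4, 8, 3, 1, 7
d = r₁ − r₂: -1, -1, 0, 2, 0, 0, 0, 0
d²: 1, 1, 0, 4, 0, 0, 0, 0; Σd² = 6
ρ = 1 − 6·6/(8·63) = 1 − 36/504 = 0.929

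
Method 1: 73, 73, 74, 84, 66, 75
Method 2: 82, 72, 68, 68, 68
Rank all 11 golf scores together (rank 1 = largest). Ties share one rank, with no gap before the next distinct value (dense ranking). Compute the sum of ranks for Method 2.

Sorted (descending): 84, 82, 75, 74, 73, 73, 72, 68, 68, 68, 66
The 2 values of 73 share dense rank 5.
The 3 values of 68 share dense rank 7.
Remaining distinct values take the next consecutive integers.
Method 2 values → pooled ranks: 82→2, 72→6, 68→7, 68→7, 68→7
Rank sum = 2 + 6 + 7 + 7 + 7 = 29

29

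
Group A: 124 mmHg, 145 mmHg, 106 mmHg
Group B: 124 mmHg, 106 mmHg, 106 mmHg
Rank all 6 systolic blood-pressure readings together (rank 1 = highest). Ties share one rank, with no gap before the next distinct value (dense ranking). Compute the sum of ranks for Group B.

Sorted (descending): 145, 124, 124, 106, 106, 106
The 2 values of 124 share dense rank 2.
The 3 values of 106 share dense rank 3.
Remaining distinct values take the next consecutive integers.
Group B values → pooled ranks: 124→2, 106→3, 106→3
Rank sum = 2 + 3 + 3 = 8

8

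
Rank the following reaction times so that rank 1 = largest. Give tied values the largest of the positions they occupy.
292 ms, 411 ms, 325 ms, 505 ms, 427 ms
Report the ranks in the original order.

5, 3, 4, 1, 2

Sorted (descending): 505, 427, 411, 325, 292
No ties — each value takes its position as its rank.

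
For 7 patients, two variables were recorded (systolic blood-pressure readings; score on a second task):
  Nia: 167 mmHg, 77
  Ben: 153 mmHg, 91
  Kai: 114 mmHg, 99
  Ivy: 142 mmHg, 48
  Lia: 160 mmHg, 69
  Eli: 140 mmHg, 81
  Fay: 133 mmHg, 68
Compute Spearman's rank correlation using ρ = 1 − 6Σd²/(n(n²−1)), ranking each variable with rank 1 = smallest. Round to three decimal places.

Ranks of variable 1: 7, 5, 1, 4, 6, 3, 2
Ranks of variable 2: 4, 6, 7, 1, 3, 5, 2
d = r₁ − r₂: 3, -1, -6, 3, 3, -2, 0
d²: 9, 1, 36, 9, 9, 4, 0; Σd² = 68
ρ = 1 − 6·68/(7·48) = 1 − 408/336 = -0.214

-0.214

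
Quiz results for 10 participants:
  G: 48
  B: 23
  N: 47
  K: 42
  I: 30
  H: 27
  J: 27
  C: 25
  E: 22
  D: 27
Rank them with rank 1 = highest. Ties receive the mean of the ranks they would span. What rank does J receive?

6

Sorted (descending): 48, 47, 42, 30, 27, 27, 27, 25, 23, 22
The 3 values of 27 occupy positions 5–7 → average rank 6.
J has value 27 → rank 6.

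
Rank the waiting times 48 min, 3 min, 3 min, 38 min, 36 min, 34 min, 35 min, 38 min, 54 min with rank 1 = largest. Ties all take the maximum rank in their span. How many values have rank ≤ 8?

Sorted (descending): 54, 48, 38, 38, 36, 35, 34, 3, 3
The 2 values of 38 occupy positions 3–4 → each gets rank 4.
The 2 values of 3 occupy positions 8–9 → each gets rank 9.
Ranks ≤ 8: {1, 2, 4, 4, 5, 6, 7} → 7 values.

7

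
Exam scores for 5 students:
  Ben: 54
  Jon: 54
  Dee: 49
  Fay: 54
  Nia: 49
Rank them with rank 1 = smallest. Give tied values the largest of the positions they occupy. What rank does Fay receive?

Sorted (ascending): 49, 49, 54, 54, 54
The 2 values of 49 occupy positions 1–2 → each gets rank 2.
The 3 values of 54 occupy positions 3–5 → each gets rank 5.
Fay has value 54 → rank 5.

5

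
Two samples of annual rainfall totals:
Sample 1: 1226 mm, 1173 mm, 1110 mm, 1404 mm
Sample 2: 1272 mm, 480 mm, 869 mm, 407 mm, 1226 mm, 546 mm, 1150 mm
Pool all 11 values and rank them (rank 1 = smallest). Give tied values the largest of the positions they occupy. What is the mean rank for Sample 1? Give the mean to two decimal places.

Sorted (ascending): 407, 480, 546, 869, 1110, 1150, 1173, 1226, 1226, 1272, 1404
The 2 values of 1226 occupy positions 8–9 → each gets rank 9.
Sample 1 values → pooled ranks: 1226→9, 1173→7, 1110→5, 1404→11
Mean rank = (9 + 7 + 5 + 11) / 4 = 8.00

8.00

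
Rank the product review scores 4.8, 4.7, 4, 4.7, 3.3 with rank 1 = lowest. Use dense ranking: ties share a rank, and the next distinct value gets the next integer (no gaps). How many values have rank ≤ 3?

Sorted (ascending): 3.3, 4, 4.7, 4.7, 4.8
The 2 values of 4.7 share dense rank 3.
Remaining distinct values take the next consecutive integers.
Ranks ≤ 3: {1, 2, 3, 3} → 4 values.

4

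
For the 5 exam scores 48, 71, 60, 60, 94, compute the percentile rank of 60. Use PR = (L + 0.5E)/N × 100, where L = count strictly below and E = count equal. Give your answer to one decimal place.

N = 5.
Strictly below 60: 1. Equal to 60: 2.
PR = (1 + 0.5·2)/5 × 100 = 40.0

40.0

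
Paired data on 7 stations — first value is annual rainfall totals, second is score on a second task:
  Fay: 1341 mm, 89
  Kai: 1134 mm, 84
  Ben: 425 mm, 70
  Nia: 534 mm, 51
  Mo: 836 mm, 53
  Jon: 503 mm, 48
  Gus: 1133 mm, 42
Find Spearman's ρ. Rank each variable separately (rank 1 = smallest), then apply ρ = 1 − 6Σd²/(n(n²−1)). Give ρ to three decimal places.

0.429

Ranks of variable 1: 7, 6, 1, 3, 4, 2, 5
Ranks of variable 2: 7, 6, 5, 3, 4, 2, 1
d = r₁ − r₂: 0, 0, -4, 0, 0, 0, 4
d²: 0, 0, 16, 0, 0, 0, 16; Σd² = 32
ρ = 1 − 6·32/(7·48) = 1 − 192/336 = 0.429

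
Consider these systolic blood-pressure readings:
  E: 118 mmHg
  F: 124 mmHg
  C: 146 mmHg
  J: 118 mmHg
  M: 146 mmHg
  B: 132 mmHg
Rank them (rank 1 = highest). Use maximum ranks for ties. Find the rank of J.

6

Sorted (descending): 146, 146, 132, 124, 118, 118
The 2 values of 146 occupy positions 1–2 → each gets rank 2.
The 2 values of 118 occupy positions 5–6 → each gets rank 6.
J has value 118 mmHg → rank 6.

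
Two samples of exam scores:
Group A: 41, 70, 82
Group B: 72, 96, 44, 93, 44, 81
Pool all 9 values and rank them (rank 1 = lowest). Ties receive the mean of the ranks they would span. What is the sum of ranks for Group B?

33

Sorted (ascending): 41, 44, 44, 70, 72, 81, 82, 93, 96
The 2 values of 44 occupy positions 2–3 → average rank (2+3)/2 = 2.5.
Group B values → pooled ranks: 72→5, 96→9, 44→2.5, 93→8, 44→2.5, 81→6
Rank sum = 5 + 9 + 2.5 + 8 + 2.5 + 6 = 33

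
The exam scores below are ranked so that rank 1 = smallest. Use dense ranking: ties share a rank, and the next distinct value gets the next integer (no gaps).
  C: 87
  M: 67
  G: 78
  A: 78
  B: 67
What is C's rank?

Sorted (ascending): 67, 67, 78, 78, 87
The 2 values of 67 share dense rank 1.
The 2 values of 78 share dense rank 2.
Remaining distinct values take the next consecutive integers.
C has value 87 → rank 3.

3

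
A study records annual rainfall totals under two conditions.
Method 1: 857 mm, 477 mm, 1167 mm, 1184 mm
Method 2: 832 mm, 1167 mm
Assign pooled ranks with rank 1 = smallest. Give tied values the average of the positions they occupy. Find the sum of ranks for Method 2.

Sorted (ascending): 477, 832, 857, 1167, 1167, 1184
The 2 values of 1167 occupy positions 4–5 → average rank (4+5)/2 = 4.5.
Method 2 values → pooled ranks: 832→2, 1167→4.5
Rank sum = 2 + 4.5 = 6.5

6.5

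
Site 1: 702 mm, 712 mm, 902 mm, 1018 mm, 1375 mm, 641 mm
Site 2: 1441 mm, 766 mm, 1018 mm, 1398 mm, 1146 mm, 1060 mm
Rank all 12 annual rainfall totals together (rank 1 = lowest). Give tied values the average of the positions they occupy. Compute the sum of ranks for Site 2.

Sorted (ascending): 641, 702, 712, 766, 902, 1018, 1018, 1060, 1146, 1375, 1398, 1441
The 2 values of 1018 occupy positions 6–7 → average rank (6+7)/2 = 6.5.
Site 2 values → pooled ranks: 1441→12, 766→4, 1018→6.5, 1398→11, 1146→9, 1060→8
Rank sum = 12 + 4 + 6.5 + 11 + 9 + 8 = 50.5

50.5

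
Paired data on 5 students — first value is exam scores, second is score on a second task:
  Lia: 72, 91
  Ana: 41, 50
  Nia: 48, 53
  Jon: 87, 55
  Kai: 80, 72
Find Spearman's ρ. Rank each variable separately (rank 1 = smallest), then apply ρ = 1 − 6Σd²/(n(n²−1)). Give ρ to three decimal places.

0.600

Ranks of variable 1: 3, 1, 2, 5, 4
Ranks of variable 2: 5, 1, 2, 3, 4
d = r₁ − r₂: -2, 0, 0, 2, 0
d²: 4, 0, 0, 4, 0; Σd² = 8
ρ = 1 − 6·8/(5·24) = 1 − 48/120 = 0.600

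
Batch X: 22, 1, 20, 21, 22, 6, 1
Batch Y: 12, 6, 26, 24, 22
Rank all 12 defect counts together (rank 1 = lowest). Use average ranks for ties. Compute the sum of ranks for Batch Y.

Sorted (ascending): 1, 1, 6, 6, 12, 20, 21, 22, 22, 22, 24, 26
The 2 values of 1 occupy positions 1–2 → average rank (1+2)/2 = 1.5.
The 2 values of 6 occupy positions 3–4 → average rank (3+4)/2 = 3.5.
The 3 values of 22 occupy positions 8–10 → average rank 9.
Batch Y values → pooled ranks: 12→5, 6→3.5, 26→12, 24→11, 22→9
Rank sum = 5 + 3.5 + 12 + 11 + 9 = 40.5

40.5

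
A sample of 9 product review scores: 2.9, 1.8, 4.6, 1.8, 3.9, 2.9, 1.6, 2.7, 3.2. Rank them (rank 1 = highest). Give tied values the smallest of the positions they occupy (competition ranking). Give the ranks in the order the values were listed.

Sorted (descending): 4.6, 3.9, 3.2, 2.9, 2.9, 2.7, 1.8, 1.8, 1.6
The 2 values of 2.9 occupy positions 4–5 → each gets rank 4.
The 2 values of 1.8 occupy positions 7–8 → each gets rank 7.

4, 7, 1, 7, 2, 4, 9, 6, 3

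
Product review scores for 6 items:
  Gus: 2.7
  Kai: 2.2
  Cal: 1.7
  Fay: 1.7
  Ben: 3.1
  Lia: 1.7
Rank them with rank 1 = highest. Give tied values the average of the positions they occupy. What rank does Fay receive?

Sorted (descending): 3.1, 2.7, 2.2, 1.7, 1.7, 1.7
The 3 values of 1.7 occupy positions 4–6 → average rank 5.
Fay has value 1.7 → rank 5.

5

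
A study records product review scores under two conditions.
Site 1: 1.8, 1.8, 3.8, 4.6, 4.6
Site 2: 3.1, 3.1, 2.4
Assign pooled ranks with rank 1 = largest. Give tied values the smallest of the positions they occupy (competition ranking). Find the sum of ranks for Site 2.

Sorted (descending): 4.6, 4.6, 3.8, 3.1, 3.1, 2.4, 1.8, 1.8
The 2 values of 4.6 occupy positions 1–2 → each gets rank 1.
The 2 values of 3.1 occupy positions 4–5 → each gets rank 4.
The 2 values of 1.8 occupy positions 7–8 → each gets rank 7.
Site 2 values → pooled ranks: 3.1→4, 3.1→4, 2.4→6
Rank sum = 4 + 4 + 6 = 14

14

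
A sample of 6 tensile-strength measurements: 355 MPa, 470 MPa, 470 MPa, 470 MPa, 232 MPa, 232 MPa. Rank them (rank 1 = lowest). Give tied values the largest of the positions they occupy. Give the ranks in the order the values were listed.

Sorted (ascending): 232, 232, 355, 470, 470, 470
The 2 values of 232 occupy positions 1–2 → each gets rank 2.
The 3 values of 470 occupy positions 4–6 → each gets rank 6.

3, 6, 6, 6, 2, 2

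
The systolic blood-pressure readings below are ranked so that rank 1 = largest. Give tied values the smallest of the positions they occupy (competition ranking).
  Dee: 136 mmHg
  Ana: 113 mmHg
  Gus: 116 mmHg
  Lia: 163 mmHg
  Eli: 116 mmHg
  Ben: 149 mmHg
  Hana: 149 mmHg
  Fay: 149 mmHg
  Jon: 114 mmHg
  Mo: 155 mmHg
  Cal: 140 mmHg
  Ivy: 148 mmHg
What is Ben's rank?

Sorted (descending): 163, 155, 149, 149, 149, 148, 140, 136, 116, 116, 114, 113
The 3 values of 149 occupy positions 3–5 → each gets rank 3.
The 2 values of 116 occupy positions 9–10 → each gets rank 9.
Ben has value 149 mmHg → rank 3.

3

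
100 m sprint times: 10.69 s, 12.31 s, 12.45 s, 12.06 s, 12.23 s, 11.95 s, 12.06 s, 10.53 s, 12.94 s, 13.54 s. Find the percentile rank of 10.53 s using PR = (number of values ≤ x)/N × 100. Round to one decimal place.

N = 10.
Strictly below 10.53: 0. Equal to 10.53: 1.
PR = 1/10 × 100 = 10.0

10.0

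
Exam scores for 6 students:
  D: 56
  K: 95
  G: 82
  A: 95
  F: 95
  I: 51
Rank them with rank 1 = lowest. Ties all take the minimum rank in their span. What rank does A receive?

4

Sorted (ascending): 51, 56, 82, 95, 95, 95
The 3 values of 95 occupy positions 4–6 → each gets rank 4.
A has value 95 → rank 4.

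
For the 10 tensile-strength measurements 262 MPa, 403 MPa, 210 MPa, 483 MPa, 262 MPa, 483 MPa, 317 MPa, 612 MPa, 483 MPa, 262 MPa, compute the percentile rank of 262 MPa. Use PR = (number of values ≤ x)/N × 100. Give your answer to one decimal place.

N = 10.
Strictly below 262: 1. Equal to 262: 3.
PR = 4/10 × 100 = 40.0

40.0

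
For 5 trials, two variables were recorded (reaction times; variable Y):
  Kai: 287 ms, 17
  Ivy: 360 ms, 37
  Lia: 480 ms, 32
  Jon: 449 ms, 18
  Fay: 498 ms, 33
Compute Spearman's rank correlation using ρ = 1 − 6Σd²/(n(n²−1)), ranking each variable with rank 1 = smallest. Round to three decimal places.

Ranks of variable 1: 1, 2, 4, 3, 5
Ranks of variable 2: 1, 5, 3, 2, 4
d = r₁ − r₂: 0, -3, 1, 1, 1
d²: 0, 9, 1, 1, 1; Σd² = 12
ρ = 1 − 6·12/(5·24) = 1 − 72/120 = 0.400

0.400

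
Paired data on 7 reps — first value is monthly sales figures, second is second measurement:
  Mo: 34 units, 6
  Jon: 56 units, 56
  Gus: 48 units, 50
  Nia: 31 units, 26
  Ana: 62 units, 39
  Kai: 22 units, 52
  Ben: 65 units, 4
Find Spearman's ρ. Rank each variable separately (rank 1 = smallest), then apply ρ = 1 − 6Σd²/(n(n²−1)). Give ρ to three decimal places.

-0.286

Ranks of variable 1: 3, 5, 4, 2, 6, 1, 7
Ranks of variable 2: 2, 7, 5, 3, 4, 6, 1
d = r₁ − r₂: 1, -2, -1, -1, 2, -5, 6
d²: 1, 4, 1, 1, 4, 25, 36; Σd² = 72
ρ = 1 − 6·72/(7·48) = 1 − 432/336 = -0.286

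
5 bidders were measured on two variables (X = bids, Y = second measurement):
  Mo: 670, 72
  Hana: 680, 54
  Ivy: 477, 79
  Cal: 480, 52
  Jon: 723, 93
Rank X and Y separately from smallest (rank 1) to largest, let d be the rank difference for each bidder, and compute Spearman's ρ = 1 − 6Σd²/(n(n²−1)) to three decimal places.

Ranks of variable 1: 3, 4, 1, 2, 5
Ranks of variable 2: 3, 2, 4, 1, 5
d = r₁ − r₂: 0, 2, -3, 1, 0
d²: 0, 4, 9, 1, 0; Σd² = 14
ρ = 1 − 6·14/(5·24) = 1 − 84/120 = 0.300

0.300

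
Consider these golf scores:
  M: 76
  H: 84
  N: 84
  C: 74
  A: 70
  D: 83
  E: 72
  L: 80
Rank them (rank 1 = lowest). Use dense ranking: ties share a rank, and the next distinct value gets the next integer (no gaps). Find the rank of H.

Sorted (ascending): 70, 72, 74, 76, 80, 83, 84, 84
The 2 values of 84 share dense rank 7.
Remaining distinct values take the next consecutive integers.
H has value 84 → rank 7.

7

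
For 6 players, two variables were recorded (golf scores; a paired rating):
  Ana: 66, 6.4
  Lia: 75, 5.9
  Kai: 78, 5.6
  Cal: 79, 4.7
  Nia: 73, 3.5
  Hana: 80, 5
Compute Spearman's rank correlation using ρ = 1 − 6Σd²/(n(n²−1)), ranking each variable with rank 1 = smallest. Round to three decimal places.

Ranks of variable 1: 1, 3, 4, 5, 2, 6
Ranks of variable 2: 6, 5, 4, 2, 1, 3
d = r₁ − r₂: -5, -2, 0, 3, 1, 3
d²: 25, 4, 0, 9, 1, 9; Σd² = 48
ρ = 1 − 6·48/(6·35) = 1 − 288/210 = -0.371

-0.371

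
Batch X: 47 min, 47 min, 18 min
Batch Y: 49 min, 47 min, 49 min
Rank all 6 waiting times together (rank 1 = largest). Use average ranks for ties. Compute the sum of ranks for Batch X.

Sorted (descending): 49, 49, 47, 47, 47, 18
The 2 values of 49 occupy positions 1–2 → average rank (1+2)/2 = 1.5.
The 3 values of 47 occupy positions 3–5 → average rank 4.
Batch X values → pooled ranks: 47→4, 47→4, 18→6
Rank sum = 4 + 4 + 6 = 14

14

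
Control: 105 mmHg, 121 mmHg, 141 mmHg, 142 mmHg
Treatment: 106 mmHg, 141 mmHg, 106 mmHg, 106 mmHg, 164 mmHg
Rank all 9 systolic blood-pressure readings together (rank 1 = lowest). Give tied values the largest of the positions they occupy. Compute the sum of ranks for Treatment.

Sorted (ascending): 105, 106, 106, 106, 121, 141, 141, 142, 164
The 3 values of 106 occupy positions 2–4 → each gets rank 4.
The 2 values of 141 occupy positions 6–7 → each gets rank 7.
Treatment values → pooled ranks: 106→4, 141→7, 106→4, 106→4, 164→9
Rank sum = 4 + 7 + 4 + 4 + 9 = 28

28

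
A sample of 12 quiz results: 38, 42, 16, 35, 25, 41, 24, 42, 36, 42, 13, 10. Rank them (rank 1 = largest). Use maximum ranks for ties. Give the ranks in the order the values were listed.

5, 3, 10, 7, 8, 4, 9, 3, 6, 3, 11, 12

Sorted (descending): 42, 42, 42, 41, 38, 36, 35, 25, 24, 16, 13, 10
The 3 values of 42 occupy positions 1–3 → each gets rank 3.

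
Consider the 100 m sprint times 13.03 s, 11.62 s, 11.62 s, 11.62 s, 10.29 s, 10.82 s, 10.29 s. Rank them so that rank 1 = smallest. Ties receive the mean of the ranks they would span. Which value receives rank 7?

13.03

Sorted (ascending): 10.29, 10.29, 10.82, 11.62, 11.62, 11.62, 13.03
The 2 values of 10.29 occupy positions 1–2 → average rank (1+2)/2 = 1.5.
The 3 values of 11.62 occupy positions 4–6 → average rank 5.
Rank 7 → value 13.03.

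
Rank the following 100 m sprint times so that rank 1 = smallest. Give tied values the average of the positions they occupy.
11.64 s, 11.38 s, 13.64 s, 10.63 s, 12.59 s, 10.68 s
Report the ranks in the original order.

Sorted (ascending): 10.63, 10.68, 11.38, 11.64, 12.59, 13.64
No ties — each value takes its position as its rank.

4, 3, 6, 1, 5, 2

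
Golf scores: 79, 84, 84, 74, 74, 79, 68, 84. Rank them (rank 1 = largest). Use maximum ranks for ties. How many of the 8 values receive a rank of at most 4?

3

Sorted (descending): 84, 84, 84, 79, 79, 74, 74, 68
The 3 values of 84 occupy positions 1–3 → each gets rank 3.
The 2 values of 79 occupy positions 4–5 → each gets rank 5.
The 2 values of 74 occupy positions 6–7 → each gets rank 7.
Ranks ≤ 4: {3, 3, 3} → 3 values.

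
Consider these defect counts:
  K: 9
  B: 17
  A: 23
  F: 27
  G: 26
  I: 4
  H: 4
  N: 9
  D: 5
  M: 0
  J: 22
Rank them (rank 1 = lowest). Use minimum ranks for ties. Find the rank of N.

5

Sorted (ascending): 0, 4, 4, 5, 9, 9, 17, 22, 23, 26, 27
The 2 values of 4 occupy positions 2–3 → each gets rank 2.
The 2 values of 9 occupy positions 5–6 → each gets rank 5.
N has value 9 → rank 5.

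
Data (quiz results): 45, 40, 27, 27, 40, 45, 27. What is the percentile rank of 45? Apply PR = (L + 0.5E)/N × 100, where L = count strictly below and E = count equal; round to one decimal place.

85.7

N = 7.
Strictly below 45: 5. Equal to 45: 2.
PR = (5 + 0.5·2)/7 × 100 = 85.7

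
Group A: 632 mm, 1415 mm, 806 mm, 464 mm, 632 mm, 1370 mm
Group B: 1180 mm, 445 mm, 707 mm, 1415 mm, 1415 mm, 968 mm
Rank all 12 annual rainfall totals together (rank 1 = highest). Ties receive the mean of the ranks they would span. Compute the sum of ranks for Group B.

35

Sorted (descending): 1415, 1415, 1415, 1370, 1180, 968, 806, 707, 632, 632, 464, 445
The 3 values of 1415 occupy positions 1–3 → average rank 2.
The 2 values of 632 occupy positions 9–10 → average rank (9+10)/2 = 9.5.
Group B values → pooled ranks: 1180→5, 445→12, 707→8, 1415→2, 1415→2, 968→6
Rank sum = 5 + 12 + 8 + 2 + 2 + 6 = 35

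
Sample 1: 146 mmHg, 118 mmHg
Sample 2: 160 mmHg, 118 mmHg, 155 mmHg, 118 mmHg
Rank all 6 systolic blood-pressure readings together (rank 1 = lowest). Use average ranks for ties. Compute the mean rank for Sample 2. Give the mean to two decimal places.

3.75

Sorted (ascending): 118, 118, 118, 146, 155, 160
The 3 values of 118 occupy positions 1–3 → average rank 2.
Sample 2 values → pooled ranks: 160→6, 118→2, 155→5, 118→2
Mean rank = (6 + 2 + 5 + 2) / 4 = 3.75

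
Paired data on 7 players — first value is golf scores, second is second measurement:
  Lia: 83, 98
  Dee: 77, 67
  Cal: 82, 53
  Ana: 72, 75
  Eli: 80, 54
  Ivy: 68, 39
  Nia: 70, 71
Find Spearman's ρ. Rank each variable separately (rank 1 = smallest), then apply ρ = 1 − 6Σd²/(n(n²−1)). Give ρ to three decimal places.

0.321

Ranks of variable 1: 7, 4, 6, 3, 5, 1, 2
Ranks of variable 2: 7, 4, 2, 6, 3, 1, 5
d = r₁ − r₂: 0, 0, 4, -3, 2, 0, -3
d²: 0, 0, 16, 9, 4, 0, 9; Σd² = 38
ρ = 1 − 6·38/(7·48) = 1 − 228/336 = 0.321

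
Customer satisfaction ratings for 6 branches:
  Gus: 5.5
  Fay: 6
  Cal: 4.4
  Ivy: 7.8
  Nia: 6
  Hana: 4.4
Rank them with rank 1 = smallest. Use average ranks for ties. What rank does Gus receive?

Sorted (ascending): 4.4, 4.4, 5.5, 6, 6, 7.8
The 2 values of 4.4 occupy positions 1–2 → average rank (1+2)/2 = 1.5.
The 2 values of 6 occupy positions 4–5 → average rank (4+5)/2 = 4.5.
Gus has value 5.5 → rank 3.

3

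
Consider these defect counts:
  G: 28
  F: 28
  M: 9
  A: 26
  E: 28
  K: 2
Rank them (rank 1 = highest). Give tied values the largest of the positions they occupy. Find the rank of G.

Sorted (descending): 28, 28, 28, 26, 9, 2
The 3 values of 28 occupy positions 1–3 → each gets rank 3.
G has value 28 → rank 3.

3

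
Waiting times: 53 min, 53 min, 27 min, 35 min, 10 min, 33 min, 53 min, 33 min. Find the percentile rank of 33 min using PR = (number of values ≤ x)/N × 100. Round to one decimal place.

N = 8.
Strictly below 33: 2. Equal to 33: 2.
PR = 4/8 × 100 = 50.0

50.0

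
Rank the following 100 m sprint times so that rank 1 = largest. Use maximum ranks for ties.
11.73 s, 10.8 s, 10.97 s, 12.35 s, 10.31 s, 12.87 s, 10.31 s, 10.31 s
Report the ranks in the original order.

3, 5, 4, 2, 8, 1, 8, 8

Sorted (descending): 12.87, 12.35, 11.73, 10.97, 10.8, 10.31, 10.31, 10.31
The 3 values of 10.31 occupy positions 6–8 → each gets rank 8.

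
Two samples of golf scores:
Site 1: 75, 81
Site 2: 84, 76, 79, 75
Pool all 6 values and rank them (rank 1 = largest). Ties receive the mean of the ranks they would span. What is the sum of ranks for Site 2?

13.5

Sorted (descending): 84, 81, 79, 76, 75, 75
The 2 values of 75 occupy positions 5–6 → average rank (5+6)/2 = 5.5.
Site 2 values → pooled ranks: 84→1, 76→4, 79→3, 75→5.5
Rank sum = 1 + 4 + 3 + 5.5 = 13.5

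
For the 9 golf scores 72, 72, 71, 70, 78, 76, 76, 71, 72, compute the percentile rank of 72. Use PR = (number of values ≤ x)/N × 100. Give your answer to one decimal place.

66.7

N = 9.
Strictly below 72: 3. Equal to 72: 3.
PR = 6/9 × 100 = 66.7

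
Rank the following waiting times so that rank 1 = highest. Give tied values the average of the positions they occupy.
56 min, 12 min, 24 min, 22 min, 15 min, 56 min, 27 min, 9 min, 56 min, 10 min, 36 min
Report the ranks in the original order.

2, 9, 6, 7, 8, 2, 5, 11, 2, 10, 4

Sorted (descending): 56, 56, 56, 36, 27, 24, 22, 15, 12, 10, 9
The 3 values of 56 occupy positions 1–3 → average rank 2.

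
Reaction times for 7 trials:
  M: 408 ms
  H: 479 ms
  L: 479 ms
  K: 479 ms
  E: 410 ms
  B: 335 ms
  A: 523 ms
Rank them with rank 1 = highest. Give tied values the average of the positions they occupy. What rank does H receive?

Sorted (descending): 523, 479, 479, 479, 410, 408, 335
The 3 values of 479 occupy positions 2–4 → average rank 3.
H has value 479 ms → rank 3.

3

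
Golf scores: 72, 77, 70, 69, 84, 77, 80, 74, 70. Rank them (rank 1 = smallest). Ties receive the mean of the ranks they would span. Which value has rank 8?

80

Sorted (ascending): 69, 70, 70, 72, 74, 77, 77, 80, 84
The 2 values of 70 occupy positions 2–3 → average rank (2+3)/2 = 2.5.
The 2 values of 77 occupy positions 6–7 → average rank (6+7)/2 = 6.5.
Rank 8 → value 80.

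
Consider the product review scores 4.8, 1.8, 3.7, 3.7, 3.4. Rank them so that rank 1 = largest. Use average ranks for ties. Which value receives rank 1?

4.8

Sorted (descending): 4.8, 3.7, 3.7, 3.4, 1.8
The 2 values of 3.7 occupy positions 2–3 → average rank (2+3)/2 = 2.5.
Rank 1 → value 4.8.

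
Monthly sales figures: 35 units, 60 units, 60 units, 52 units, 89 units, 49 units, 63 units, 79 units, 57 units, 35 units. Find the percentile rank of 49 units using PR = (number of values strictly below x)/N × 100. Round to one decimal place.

20.0

N = 10.
Strictly below 49: 2. Equal to 49: 1.
PR = 2/10 × 100 = 20.0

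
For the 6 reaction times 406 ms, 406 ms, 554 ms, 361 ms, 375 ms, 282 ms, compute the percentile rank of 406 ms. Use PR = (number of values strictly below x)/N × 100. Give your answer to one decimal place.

N = 6.
Strictly below 406: 3. Equal to 406: 2.
PR = 3/6 × 100 = 50.0

50.0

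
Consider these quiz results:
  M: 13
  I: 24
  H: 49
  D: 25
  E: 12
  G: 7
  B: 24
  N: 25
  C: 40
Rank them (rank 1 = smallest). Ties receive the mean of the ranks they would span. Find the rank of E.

Sorted (ascending): 7, 12, 13, 24, 24, 25, 25, 40, 49
The 2 values of 24 occupy positions 4–5 → average rank (4+5)/2 = 4.5.
The 2 values of 25 occupy positions 6–7 → average rank (6+7)/2 = 6.5.
E has value 12 → rank 2.

2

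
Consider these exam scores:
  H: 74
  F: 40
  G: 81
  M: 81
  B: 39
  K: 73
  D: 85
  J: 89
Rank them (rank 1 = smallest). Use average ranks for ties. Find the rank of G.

Sorted (ascending): 39, 40, 73, 74, 81, 81, 85, 89
The 2 values of 81 occupy positions 5–6 → average rank (5+6)/2 = 5.5.
G has value 81 → rank 5.5.

5.5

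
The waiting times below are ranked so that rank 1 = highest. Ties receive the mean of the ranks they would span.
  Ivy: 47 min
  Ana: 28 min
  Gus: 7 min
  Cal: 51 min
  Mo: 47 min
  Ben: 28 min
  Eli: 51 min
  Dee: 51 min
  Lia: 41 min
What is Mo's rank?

Sorted (descending): 51, 51, 51, 47, 47, 41, 28, 28, 7
The 3 values of 51 occupy positions 1–3 → average rank 2.
The 2 values of 47 occupy positions 4–5 → average rank (4+5)/2 = 4.5.
The 2 values of 28 occupy positions 7–8 → average rank (7+8)/2 = 7.5.
Mo has value 47 min → rank 4.5.

4.5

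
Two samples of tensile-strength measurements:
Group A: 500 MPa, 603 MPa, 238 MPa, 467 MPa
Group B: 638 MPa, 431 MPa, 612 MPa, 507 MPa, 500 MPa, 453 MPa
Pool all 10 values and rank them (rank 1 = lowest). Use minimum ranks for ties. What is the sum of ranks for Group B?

Sorted (ascending): 238, 431, 453, 467, 500, 500, 507, 603, 612, 638
The 2 values of 500 occupy positions 5–6 → each gets rank 5.
Group B values → pooled ranks: 638→10, 431→2, 612→9, 507→7, 500→5, 453→3
Rank sum = 10 + 2 + 9 + 7 + 5 + 3 = 36

36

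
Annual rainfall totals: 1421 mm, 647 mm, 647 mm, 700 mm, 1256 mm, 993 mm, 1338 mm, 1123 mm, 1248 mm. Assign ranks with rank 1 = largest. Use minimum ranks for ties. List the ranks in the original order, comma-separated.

Sorted (descending): 1421, 1338, 1256, 1248, 1123, 993, 700, 647, 647
The 2 values of 647 occupy positions 8–9 → each gets rank 8.

1, 8, 8, 7, 3, 6, 2, 5, 4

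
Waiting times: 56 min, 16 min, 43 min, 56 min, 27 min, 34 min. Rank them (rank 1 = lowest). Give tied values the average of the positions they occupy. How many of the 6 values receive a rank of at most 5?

4

Sorted (ascending): 16, 27, 34, 43, 56, 56
The 2 values of 56 occupy positions 5–6 → average rank (5+6)/2 = 5.5.
Ranks ≤ 5: {1, 2, 3, 4} → 4 values.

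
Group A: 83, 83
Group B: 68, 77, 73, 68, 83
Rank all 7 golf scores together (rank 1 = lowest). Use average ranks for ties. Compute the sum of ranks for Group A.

12

Sorted (ascending): 68, 68, 73, 77, 83, 83, 83
The 2 values of 68 occupy positions 1–2 → average rank (1+2)/2 = 1.5.
The 3 values of 83 occupy positions 5–7 → average rank 6.
Group A values → pooled ranks: 83→6, 83→6
Rank sum = 6 + 6 = 12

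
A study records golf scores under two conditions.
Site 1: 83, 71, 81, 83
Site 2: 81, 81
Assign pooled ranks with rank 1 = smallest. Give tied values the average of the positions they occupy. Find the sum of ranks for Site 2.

6

Sorted (ascending): 71, 81, 81, 81, 83, 83
The 3 values of 81 occupy positions 2–4 → average rank 3.
The 2 values of 83 occupy positions 5–6 → average rank (5+6)/2 = 5.5.
Site 2 values → pooled ranks: 81→3, 81→3
Rank sum = 3 + 3 = 6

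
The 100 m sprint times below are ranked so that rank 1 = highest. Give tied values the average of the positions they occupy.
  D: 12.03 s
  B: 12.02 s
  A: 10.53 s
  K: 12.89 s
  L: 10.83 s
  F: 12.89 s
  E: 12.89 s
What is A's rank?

7

Sorted (descending): 12.89, 12.89, 12.89, 12.03, 12.02, 10.83, 10.53
The 3 values of 12.89 occupy positions 1–3 → average rank 2.
A has value 10.53 s → rank 7.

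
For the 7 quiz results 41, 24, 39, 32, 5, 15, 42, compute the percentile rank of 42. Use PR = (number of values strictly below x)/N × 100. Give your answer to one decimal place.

85.7

N = 7.
Strictly below 42: 6. Equal to 42: 1.
PR = 6/7 × 100 = 85.7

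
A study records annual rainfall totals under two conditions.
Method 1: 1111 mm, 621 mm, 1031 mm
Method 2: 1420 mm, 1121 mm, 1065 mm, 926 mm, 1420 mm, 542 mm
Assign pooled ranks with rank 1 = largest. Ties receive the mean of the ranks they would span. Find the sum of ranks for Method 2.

Sorted (descending): 1420, 1420, 1121, 1111, 1065, 1031, 926, 621, 542
The 2 values of 1420 occupy positions 1–2 → average rank (1+2)/2 = 1.5.
Method 2 values → pooled ranks: 1420→1.5, 1121→3, 1065→5, 926→7, 1420→1.5, 542→9
Rank sum = 1.5 + 3 + 5 + 7 + 1.5 + 9 = 27

27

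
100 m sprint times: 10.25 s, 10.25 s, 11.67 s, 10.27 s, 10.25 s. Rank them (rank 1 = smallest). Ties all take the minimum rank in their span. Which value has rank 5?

11.67

Sorted (ascending): 10.25, 10.25, 10.25, 10.27, 11.67
The 3 values of 10.25 occupy positions 1–3 → each gets rank 1.
Rank 5 → value 11.67.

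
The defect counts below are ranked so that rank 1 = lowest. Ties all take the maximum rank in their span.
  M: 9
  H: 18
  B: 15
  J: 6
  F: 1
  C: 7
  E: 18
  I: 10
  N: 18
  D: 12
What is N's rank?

10

Sorted (ascending): 1, 6, 7, 9, 10, 12, 15, 18, 18, 18
The 3 values of 18 occupy positions 8–10 → each gets rank 10.
N has value 18 → rank 10.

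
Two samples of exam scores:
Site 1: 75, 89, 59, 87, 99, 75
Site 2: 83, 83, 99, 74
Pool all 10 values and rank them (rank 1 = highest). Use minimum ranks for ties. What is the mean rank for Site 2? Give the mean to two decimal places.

5.00

Sorted (descending): 99, 99, 89, 87, 83, 83, 75, 75, 74, 59
The 2 values of 99 occupy positions 1–2 → each gets rank 1.
The 2 values of 83 occupy positions 5–6 → each gets rank 5.
The 2 values of 75 occupy positions 7–8 → each gets rank 7.
Site 2 values → pooled ranks: 83→5, 83→5, 99→1, 74→9
Mean rank = (5 + 5 + 1 + 9) / 4 = 5.00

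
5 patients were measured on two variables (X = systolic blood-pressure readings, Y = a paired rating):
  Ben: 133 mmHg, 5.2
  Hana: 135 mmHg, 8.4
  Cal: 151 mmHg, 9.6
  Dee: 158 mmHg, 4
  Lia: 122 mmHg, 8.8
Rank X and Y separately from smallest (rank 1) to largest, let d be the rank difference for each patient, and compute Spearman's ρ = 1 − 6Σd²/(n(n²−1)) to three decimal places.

-0.300

Ranks of variable 1: 2, 3, 4, 5, 1
Ranks of variable 2: 2, 3, 5, 1, 4
d = r₁ − r₂: 0, 0, -1, 4, -3
d²: 0, 0, 1, 16, 9; Σd² = 26
ρ = 1 − 6·26/(5·24) = 1 − 156/120 = -0.300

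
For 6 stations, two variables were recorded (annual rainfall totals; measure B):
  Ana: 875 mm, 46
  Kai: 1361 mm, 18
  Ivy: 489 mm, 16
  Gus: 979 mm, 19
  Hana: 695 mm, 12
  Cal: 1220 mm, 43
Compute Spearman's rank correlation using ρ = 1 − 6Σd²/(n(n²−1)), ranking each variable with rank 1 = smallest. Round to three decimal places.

0.429

Ranks of variable 1: 3, 6, 1, 4, 2, 5
Ranks of variable 2: 6, 3, 2, 4, 1, 5
d = r₁ − r₂: -3, 3, -1, 0, 1, 0
d²: 9, 9, 1, 0, 1, 0; Σd² = 20
ρ = 1 − 6·20/(6·35) = 1 − 120/210 = 0.429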